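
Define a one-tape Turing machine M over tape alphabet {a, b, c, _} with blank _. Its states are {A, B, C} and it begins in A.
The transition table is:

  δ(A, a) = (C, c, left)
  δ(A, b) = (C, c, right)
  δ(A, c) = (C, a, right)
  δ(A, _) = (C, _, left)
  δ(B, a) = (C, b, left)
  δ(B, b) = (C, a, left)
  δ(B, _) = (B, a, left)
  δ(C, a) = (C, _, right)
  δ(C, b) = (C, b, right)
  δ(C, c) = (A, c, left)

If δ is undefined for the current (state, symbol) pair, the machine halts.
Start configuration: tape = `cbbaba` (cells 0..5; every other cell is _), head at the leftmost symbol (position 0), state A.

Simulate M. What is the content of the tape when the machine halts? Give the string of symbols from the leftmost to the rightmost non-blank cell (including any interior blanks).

A | [c]bbaba_   read c → write a, move right, go to C
C | a[b]baba_   read b → write b, move right, go to C
C | ab[b]aba_   read b → write b, move right, go to C
C | abb[a]ba_   read a → write _, move right, go to C
C | abb_[b]a_   read b → write b, move right, go to C
C | abb_b[a]_   read a → write _, move right, go to C
C | abb_b_[_]
The non-blank tape span at halt is abb_b.

abb_b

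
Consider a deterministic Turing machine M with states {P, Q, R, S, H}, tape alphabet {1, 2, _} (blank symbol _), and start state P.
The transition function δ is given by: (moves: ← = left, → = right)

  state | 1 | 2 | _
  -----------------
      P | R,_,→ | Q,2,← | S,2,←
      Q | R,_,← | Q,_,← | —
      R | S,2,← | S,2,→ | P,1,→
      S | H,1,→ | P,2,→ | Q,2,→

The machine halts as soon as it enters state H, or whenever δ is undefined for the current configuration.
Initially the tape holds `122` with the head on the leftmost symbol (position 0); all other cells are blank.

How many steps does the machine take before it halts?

8

P | [1]22_   read 1 → write _, move →, go to R
R | _[2]2_   read 2 → write 2, move →, go to S
S | _2[2]_   read 2 → write 2, move →, go to P
P | _22[_]   read _ → write 2, move ←, go to S
S | _2[2]2   read 2 → write 2, move →, go to P
P | _22[2]   read 2 → write 2, move ←, go to Q
Q | _2[2]2   read 2 → write _, move ←, go to Q
Q | _[2]_2   read 2 → write _, move ←, go to Q
Q | [_]__2
M halts after 8 transitions.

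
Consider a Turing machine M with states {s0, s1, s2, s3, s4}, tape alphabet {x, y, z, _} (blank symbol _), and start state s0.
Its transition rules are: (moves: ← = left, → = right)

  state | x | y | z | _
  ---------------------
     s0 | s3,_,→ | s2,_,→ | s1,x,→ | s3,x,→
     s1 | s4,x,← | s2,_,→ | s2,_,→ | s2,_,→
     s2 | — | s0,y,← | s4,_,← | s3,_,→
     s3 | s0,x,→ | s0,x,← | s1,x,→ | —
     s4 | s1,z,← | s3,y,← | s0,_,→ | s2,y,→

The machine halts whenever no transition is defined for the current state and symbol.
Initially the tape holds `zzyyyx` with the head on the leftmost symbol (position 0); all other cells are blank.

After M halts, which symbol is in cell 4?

state=s0 head=0 tape=[z]zyyyx_   (s0,z)→(s1,x,→)
state=s1 head=1 tape=x[z]yyyx_   (s1,z)→(s2,_,→)
state=s2 head=2 tape=x_[y]yyx_   (s2,y)→(s0,y,←)
state=s0 head=1 tape=x[_]yyyx_   (s0,_)→(s3,x,→)
state=s3 head=2 tape=xx[y]yyx_   (s3,y)→(s0,x,←)
state=s0 head=1 tape=x[x]xyyx_   (s0,x)→(s3,_,→)
state=s3 head=2 tape=x_[x]yyx_   (s3,x)→(s0,x,→)
state=s0 head=3 tape=x_x[y]yx_   (s0,y)→(s2,_,→)
state=s2 head=4 tape=x_x_[y]x_   (s2,y)→(s0,y,←)
state=s0 head=3 tape=x_x[_]yx_   (s0,_)→(s3,x,→)
state=s3 head=4 tape=x_xx[y]x_   (s3,y)→(s0,x,←)
state=s0 head=3 tape=x_x[x]xx_   (s0,x)→(s3,_,→)
state=s3 head=4 tape=x_x_[x]x_   (s3,x)→(s0,x,→)
state=s0 head=5 tape=x_x_x[x]_   (s0,x)→(s3,_,→)
state=s3 head=6 tape=x_x_x_[_]
Cell 4 holds x when M halts.

x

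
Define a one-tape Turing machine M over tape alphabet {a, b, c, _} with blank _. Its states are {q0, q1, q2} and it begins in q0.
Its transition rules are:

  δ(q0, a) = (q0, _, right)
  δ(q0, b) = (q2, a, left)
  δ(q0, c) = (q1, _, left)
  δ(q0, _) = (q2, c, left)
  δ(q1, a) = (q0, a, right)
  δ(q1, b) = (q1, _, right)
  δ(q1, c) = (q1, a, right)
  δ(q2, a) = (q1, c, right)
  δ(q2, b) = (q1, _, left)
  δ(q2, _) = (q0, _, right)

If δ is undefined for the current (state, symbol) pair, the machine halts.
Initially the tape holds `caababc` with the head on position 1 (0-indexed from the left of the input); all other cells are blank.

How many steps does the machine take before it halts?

state=q0 head=1 tape=c[a]ababc   (q0,a)→(q0,_,right)
state=q0 head=2 tape=c_[a]babc   (q0,a)→(q0,_,right)
state=q0 head=3 tape=c__[b]abc   (q0,b)→(q2,a,left)
state=q2 head=2 tape=c_[_]aabc   (q2,_)→(q0,_,right)
state=q0 head=3 tape=c__[a]abc   (q0,a)→(q0,_,right)
state=q0 head=4 tape=c___[a]bc   (q0,a)→(q0,_,right)
state=q0 head=5 tape=c____[b]c   (q0,b)→(q2,a,left)
state=q2 head=4 tape=c___[_]ac   (q2,_)→(q0,_,right)
state=q0 head=5 tape=c____[a]c   (q0,a)→(q0,_,right)
state=q0 head=6 tape=c_____[c]   (q0,c)→(q1,_,left)
state=q1 head=5 tape=c____[_]_
M halts after 10 transitions.

10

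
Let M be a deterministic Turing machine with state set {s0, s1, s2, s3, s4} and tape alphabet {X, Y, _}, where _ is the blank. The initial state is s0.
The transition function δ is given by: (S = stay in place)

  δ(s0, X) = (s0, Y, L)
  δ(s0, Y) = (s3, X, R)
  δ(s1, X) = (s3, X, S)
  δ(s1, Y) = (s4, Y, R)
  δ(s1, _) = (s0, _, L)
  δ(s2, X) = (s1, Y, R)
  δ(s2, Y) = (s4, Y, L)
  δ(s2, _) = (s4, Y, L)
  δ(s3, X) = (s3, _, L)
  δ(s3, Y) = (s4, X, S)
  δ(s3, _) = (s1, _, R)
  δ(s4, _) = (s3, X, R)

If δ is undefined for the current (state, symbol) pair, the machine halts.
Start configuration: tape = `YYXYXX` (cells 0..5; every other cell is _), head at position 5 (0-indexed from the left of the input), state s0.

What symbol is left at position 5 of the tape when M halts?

Y

state=s0 head=5 tape=YYXYX[X]   (s0,X)→(s0,Y,L)
state=s0 head=4 tape=YYXY[X]Y   (s0,X)→(s0,Y,L)
state=s0 head=3 tape=YYX[Y]YY   (s0,Y)→(s3,X,R)
state=s3 head=4 tape=YYXX[Y]Y   (s3,Y)→(s4,X,S)
state=s4 head=4 tape=YYXX[X]Y
Cell 5 holds Y when M halts.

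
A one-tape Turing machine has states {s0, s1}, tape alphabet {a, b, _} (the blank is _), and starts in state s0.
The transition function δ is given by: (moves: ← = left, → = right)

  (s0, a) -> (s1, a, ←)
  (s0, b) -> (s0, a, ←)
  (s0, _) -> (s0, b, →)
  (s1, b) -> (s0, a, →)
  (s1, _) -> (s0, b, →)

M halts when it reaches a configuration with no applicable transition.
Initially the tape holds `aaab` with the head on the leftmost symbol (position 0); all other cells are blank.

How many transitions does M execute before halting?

5

s0 | _[a]aab   read a → write a, move ←, go to s1
s1 | [_]aaab   read _ → write b, move →, go to s0
s0 | b[a]aab   read a → write a, move ←, go to s1
s1 | [b]aaab   read b → write a, move →, go to s0
s0 | a[a]aab   read a → write a, move ←, go to s1
s1 | [a]aaab
M halts after 5 transitions.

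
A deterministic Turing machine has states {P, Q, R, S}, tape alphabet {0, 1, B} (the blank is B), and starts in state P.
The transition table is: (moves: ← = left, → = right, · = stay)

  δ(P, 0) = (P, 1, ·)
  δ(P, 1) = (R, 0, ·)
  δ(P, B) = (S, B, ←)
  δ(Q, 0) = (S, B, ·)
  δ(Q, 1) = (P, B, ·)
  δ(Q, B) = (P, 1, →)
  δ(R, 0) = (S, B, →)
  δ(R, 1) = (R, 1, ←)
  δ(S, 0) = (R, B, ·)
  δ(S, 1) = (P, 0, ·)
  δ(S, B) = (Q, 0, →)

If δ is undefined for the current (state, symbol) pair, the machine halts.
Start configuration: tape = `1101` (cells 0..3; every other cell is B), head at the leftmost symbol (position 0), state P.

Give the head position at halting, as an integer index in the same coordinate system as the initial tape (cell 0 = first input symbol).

P | [1]101   read 1 → write 0, move ·, go to R
R | [0]101   read 0 → write B, move →, go to S
S | B[1]01   read 1 → write 0, move ·, go to P
P | B[0]01   read 0 → write 1, move ·, go to P
P | B[1]01   read 1 → write 0, move ·, go to R
R | B[0]01   read 0 → write B, move →, go to S
S | BB[0]1   read 0 → write B, move ·, go to R
R | BB[B]1
At halt the head is at cell 2.

2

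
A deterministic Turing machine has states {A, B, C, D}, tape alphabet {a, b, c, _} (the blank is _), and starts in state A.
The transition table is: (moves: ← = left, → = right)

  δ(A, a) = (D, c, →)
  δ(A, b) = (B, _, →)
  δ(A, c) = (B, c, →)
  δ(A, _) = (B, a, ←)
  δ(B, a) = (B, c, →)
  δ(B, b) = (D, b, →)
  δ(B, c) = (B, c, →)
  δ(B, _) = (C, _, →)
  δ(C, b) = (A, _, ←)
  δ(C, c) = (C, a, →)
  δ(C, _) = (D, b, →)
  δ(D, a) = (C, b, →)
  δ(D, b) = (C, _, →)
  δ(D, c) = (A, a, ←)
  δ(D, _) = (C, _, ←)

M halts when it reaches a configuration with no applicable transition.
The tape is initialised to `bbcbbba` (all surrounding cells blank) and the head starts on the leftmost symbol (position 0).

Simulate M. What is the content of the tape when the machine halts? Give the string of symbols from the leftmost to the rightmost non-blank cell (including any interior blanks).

state=A head=0 tape=[b]bcbbba___   (A,b)→(B,_,→)
state=B head=1 tape=_[b]cbbba___   (B,b)→(D,b,→)
state=D head=2 tape=_b[c]bbba___   (D,c)→(A,a,←)
state=A head=1 tape=_[b]abbba___   (A,b)→(B,_,→)
state=B head=2 tape=__[a]bbba___   (B,a)→(B,c,→)
state=B head=3 tape=__c[b]bba___   (B,b)→(D,b,→)
state=D head=4 tape=__cb[b]ba___   (D,b)→(C,_,→)
state=C head=5 tape=__cb_[b]a___   (C,b)→(A,_,←)
state=A head=4 tape=__cb[_]_a___   (A,_)→(B,a,←)
state=B head=3 tape=__c[b]a_a___   (B,b)→(D,b,→)
state=D head=4 tape=__cb[a]_a___   (D,a)→(C,b,→)
state=C head=5 tape=__cbb[_]a___   (C,_)→(D,b,→)
state=D head=6 tape=__cbbb[a]___   (D,a)→(C,b,→)
state=C head=7 tape=__cbbbb[_]__   (C,_)→(D,b,→)
state=D head=8 tape=__cbbbbb[_]_   (D,_)→(C,_,←)
state=C head=7 tape=__cbbbb[b]__   (C,b)→(A,_,←)
state=A head=6 tape=__cbbb[b]___   (A,b)→(B,_,→)
state=B head=7 tape=__cbbb_[_]__   (B,_)→(C,_,→)
state=C head=8 tape=__cbbb__[_]_   (C,_)→(D,b,→)
state=D head=9 tape=__cbbb__b[_]   (D,_)→(C,_,←)
state=C head=8 tape=__cbbb__[b]_   (C,b)→(A,_,←)
state=A head=7 tape=__cbbb_[_]__   (A,_)→(B,a,←)
state=B head=6 tape=__cbbb[_]a__   (B,_)→(C,_,→)
state=C head=7 tape=__cbbb_[a]__
The non-blank tape span at halt is cbbb_a.

cbbb_a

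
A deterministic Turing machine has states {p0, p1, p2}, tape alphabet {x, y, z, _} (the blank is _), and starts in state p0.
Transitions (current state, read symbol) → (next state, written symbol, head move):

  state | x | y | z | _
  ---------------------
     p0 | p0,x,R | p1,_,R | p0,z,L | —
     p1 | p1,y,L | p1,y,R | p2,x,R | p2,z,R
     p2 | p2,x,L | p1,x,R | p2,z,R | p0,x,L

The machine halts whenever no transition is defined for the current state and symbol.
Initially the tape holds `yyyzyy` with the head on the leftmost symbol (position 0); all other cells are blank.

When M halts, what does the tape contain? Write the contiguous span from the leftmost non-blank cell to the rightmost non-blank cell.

p0 | [y]yyzyy___   read y → write _, move R, go to p1
p1 | _[y]yzyy___   read y → write y, move R, go to p1
p1 | _y[y]zyy___   read y → write y, move R, go to p1
p1 | _yy[z]yy___   read z → write x, move R, go to p2
p2 | _yyx[y]y___   read y → write x, move R, go to p1
p1 | _yyxx[y]___   read y → write y, move R, go to p1
p1 | _yyxxy[_]__   read _ → write z, move R, go to p2
p2 | _yyxxyz[_]_   read _ → write x, move L, go to p0
p0 | _yyxxy[z]x_   read z → write z, move L, go to p0
p0 | _yyxx[y]zx_   read y → write _, move R, go to p1
p1 | _yyxx_[z]x_   read z → write x, move R, go to p2
p2 | _yyxx_x[x]_   read x → write x, move L, go to p2
p2 | _yyxx_[x]x_   read x → write x, move L, go to p2
p2 | _yyxx[_]xx_   read _ → write x, move L, go to p0
p0 | _yyx[x]xxx_   read x → write x, move R, go to p0
p0 | _yyxx[x]xx_   read x → write x, move R, go to p0
p0 | _yyxxx[x]x_   read x → write x, move R, go to p0
p0 | _yyxxxx[x]_   read x → write x, move R, go to p0
p0 | _yyxxxxx[_]
The non-blank tape span at halt is yyxxxxx.

yyxxxxx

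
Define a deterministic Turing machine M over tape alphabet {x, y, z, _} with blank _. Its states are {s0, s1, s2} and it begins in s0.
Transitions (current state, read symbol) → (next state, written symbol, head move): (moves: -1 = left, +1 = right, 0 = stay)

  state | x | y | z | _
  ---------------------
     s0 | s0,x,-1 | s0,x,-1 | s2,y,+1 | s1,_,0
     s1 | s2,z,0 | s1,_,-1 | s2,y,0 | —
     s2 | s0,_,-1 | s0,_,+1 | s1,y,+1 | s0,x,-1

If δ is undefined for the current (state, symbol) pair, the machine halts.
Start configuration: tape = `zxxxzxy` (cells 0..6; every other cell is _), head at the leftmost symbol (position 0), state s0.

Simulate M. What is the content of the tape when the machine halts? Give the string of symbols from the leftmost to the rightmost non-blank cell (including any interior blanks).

x_xxzxy

state=s0 head=0 tape=_[z]xxxzxy   (s0,z)→(s2,y,+1)
state=s2 head=1 tape=_y[x]xxzxy   (s2,x)→(s0,_,-1)
state=s0 head=0 tape=_[y]_xxzxy   (s0,y)→(s0,x,-1)
state=s0 head=-1 tape=[_]x_xxzxy   (s0,_)→(s1,_,0)
state=s1 head=-1 tape=[_]x_xxzxy
The non-blank tape span at halt is x_xxzxy.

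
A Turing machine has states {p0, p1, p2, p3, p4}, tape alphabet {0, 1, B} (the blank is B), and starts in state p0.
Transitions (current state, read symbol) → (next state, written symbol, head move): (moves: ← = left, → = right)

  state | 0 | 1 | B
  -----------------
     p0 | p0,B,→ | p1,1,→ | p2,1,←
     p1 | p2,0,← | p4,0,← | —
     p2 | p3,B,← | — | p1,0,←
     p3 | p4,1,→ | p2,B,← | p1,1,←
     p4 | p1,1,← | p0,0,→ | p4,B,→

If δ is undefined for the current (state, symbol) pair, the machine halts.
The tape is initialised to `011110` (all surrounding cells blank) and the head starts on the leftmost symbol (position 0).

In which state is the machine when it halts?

p1

state=p0 head=0 tape=[0]11110B   (p0,0)→(p0,B,→)
state=p0 head=1 tape=B[1]1110B   (p0,1)→(p1,1,→)
state=p1 head=2 tape=B1[1]110B   (p1,1)→(p4,0,←)
state=p4 head=1 tape=B[1]0110B   (p4,1)→(p0,0,→)
state=p0 head=2 tape=B0[0]110B   (p0,0)→(p0,B,→)
state=p0 head=3 tape=B0B[1]10B   (p0,1)→(p1,1,→)
state=p1 head=4 tape=B0B1[1]0B   (p1,1)→(p4,0,←)
state=p4 head=3 tape=B0B[1]00B   (p4,1)→(p0,0,→)
state=p0 head=4 tape=B0B0[0]0B   (p0,0)→(p0,B,→)
state=p0 head=5 tape=B0B0B[0]B   (p0,0)→(p0,B,→)
state=p0 head=6 tape=B0B0BB[B]   (p0,B)→(p2,1,←)
state=p2 head=5 tape=B0B0B[B]1   (p2,B)→(p1,0,←)
state=p1 head=4 tape=B0B0[B]01
No transition is defined for (p1, B); M halts in state p1.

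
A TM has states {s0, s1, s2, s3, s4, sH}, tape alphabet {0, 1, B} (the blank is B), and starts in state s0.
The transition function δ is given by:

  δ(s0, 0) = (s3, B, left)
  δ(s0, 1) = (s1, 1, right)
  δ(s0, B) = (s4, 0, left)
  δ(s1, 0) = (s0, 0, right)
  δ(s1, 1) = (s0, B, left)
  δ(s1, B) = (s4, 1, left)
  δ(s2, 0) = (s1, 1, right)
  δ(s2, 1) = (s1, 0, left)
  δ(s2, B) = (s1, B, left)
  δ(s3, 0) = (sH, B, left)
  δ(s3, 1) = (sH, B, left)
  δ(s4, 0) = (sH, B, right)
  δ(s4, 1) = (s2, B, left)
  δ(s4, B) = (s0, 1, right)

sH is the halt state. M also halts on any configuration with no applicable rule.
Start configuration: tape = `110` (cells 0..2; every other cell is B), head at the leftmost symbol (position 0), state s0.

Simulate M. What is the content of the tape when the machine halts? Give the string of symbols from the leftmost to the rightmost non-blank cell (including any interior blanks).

11B01B10

s0 | BBBBB[1]10   read 1 → write 1, move right, go to s1
s1 | BBBBB1[1]0   read 1 → write B, move left, go to s0
s0 | BBBBB[1]B0   read 1 → write 1, move right, go to s1
s1 | BBBBB1[B]0   read B → write 1, move left, go to s4
s4 | BBBBB[1]10   read 1 → write B, move left, go to s2
s2 | BBBB[B]B10   read B → write B, move left, go to s1
s1 | BBB[B]BB10   read B → write 1, move left, go to s4
s4 | BB[B]1BB10   read B → write 1, move right, go to s0
s0 | BB1[1]BB10   read 1 → write 1, move right, go to s1
s1 | BB11[B]B10   read B → write 1, move left, go to s4
s4 | BB1[1]1B10   read 1 → write B, move left, go to s2
s2 | BB[1]B1B10   read 1 → write 0, move left, go to s1
s1 | B[B]0B1B10   read B → write 1, move left, go to s4
s4 | [B]10B1B10   read B → write 1, move right, go to s0
s0 | 1[1]0B1B10   read 1 → write 1, move right, go to s1
s1 | 11[0]B1B10   read 0 → write 0, move right, go to s0
s0 | 110[B]1B10   read B → write 0, move left, go to s4
s4 | 11[0]01B10   read 0 → write B, move right, go to sH
sH | 11B[0]1B10
The non-blank tape span at halt is 11B01B10.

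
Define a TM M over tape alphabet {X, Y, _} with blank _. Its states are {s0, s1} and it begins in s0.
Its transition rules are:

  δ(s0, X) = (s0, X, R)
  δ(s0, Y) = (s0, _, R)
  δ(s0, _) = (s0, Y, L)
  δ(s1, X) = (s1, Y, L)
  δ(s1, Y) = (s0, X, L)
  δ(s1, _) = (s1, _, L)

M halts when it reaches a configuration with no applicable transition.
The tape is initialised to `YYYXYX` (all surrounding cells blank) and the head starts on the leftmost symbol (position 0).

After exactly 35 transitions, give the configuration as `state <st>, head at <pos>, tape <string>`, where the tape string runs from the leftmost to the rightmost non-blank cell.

s0 | [Y]YYXYX_____   read Y → write _, move R, go to s0
s0 | _[Y]YXYX_____   read Y → write _, move R, go to s0
s0 | __[Y]XYX_____   read Y → write _, move R, go to s0
s0 | ___[X]YX_____   read X → write X, move R, go to s0
s0 | ___X[Y]X_____   read Y → write _, move R, go to s0
s0 | ___X_[X]_____   read X → write X, move R, go to s0
s0 | ___X_X[_]____   read _ → write Y, move L, go to s0
s0 | ___X_[X]Y____   read X → write X, move R, go to s0
s0 | ___X_X[Y]____   read Y → write _, move R, go to s0
s0 | ___X_X_[_]___   read _ → write Y, move L, go to s0
s0 | ___X_X[_]Y___   read _ → write Y, move L, go to s0
s0 | ___X_[X]YY___   read X → write X, move R, go to s0
s0 | ___X_X[Y]Y___   read Y → write _, move R, go to s0
s0 | ___X_X_[Y]___   read Y → write _, move R, go to s0
s0 | ___X_X__[_]__   read _ → write Y, move L, go to s0
s0 | ___X_X_[_]Y__   read _ → write Y, move L, go to s0
s0 | ___X_X[_]YY__   read _ → write Y, move L, go to s0
s0 | ___X_[X]YYY__   read X → write X, move R, go to s0
s0 | ___X_X[Y]YY__   read Y → write _, move R, go to s0
s0 | ___X_X_[Y]Y__   read Y → write _, move R, go to s0
s0 | ___X_X__[Y]__   read Y → write _, move R, go to s0
s0 | ___X_X___[_]_   read _ → write Y, move L, go to s0
s0 | ___X_X__[_]Y_   read _ → write Y, move L, go to s0
s0 | ___X_X_[_]YY_   read _ → write Y, move L, go to s0
s0 | ___X_X[_]YYY_   read _ → write Y, move L, go to s0
s0 | ___X_[X]YYYY_   read X → write X, move R, go to s0
s0 | ___X_X[Y]YYY_   read Y → write _, move R, go to s0
s0 | ___X_X_[Y]YY_   read Y → write _, move R, go to s0
s0 | ___X_X__[Y]Y_   read Y → write _, move R, go to s0
s0 | ___X_X___[Y]_   read Y → write _, move R, go to s0
s0 | ___X_X____[_]   read _ → write Y, move L, go to s0
s0 | ___X_X___[_]Y   read _ → write Y, move L, go to s0
s0 | ___X_X__[_]YY   read _ → write Y, move L, go to s0
s0 | ___X_X_[_]YYY   read _ → write Y, move L, go to s0
s0 | ___X_X[_]YYYY   read _ → write Y, move L, go to s0
s0 | ___X_[X]YYYYY
After 35 steps: state s0, head at 5, tape X_XYYYYY.

state s0, head at 5, tape X_XYYYYY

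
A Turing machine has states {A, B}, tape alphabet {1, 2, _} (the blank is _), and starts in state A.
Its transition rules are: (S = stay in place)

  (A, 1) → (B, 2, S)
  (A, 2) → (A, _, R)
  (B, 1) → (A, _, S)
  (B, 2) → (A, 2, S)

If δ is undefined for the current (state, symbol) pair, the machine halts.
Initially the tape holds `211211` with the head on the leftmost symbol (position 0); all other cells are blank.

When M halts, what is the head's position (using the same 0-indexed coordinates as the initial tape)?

A | [2]11211_   read 2 → write _, move R, go to A
A | _[1]1211_   read 1 → write 2, move S, go to B
B | _[2]1211_   read 2 → write 2, move S, go to A
A | _[2]1211_   read 2 → write _, move R, go to A
A | __[1]211_   read 1 → write 2, move S, go to B
B | __[2]211_   read 2 → write 2, move S, go to A
A | __[2]211_   read 2 → write _, move R, go to A
A | ___[2]11_   read 2 → write _, move R, go to A
A | ____[1]1_   read 1 → write 2, move S, go to B
B | ____[2]1_   read 2 → write 2, move S, go to A
A | ____[2]1_   read 2 → write _, move R, go to A
A | _____[1]_   read 1 → write 2, move S, go to B
B | _____[2]_   read 2 → write 2, move S, go to A
A | _____[2]_   read 2 → write _, move R, go to A
A | ______[_]
At halt the head is at cell 6.

6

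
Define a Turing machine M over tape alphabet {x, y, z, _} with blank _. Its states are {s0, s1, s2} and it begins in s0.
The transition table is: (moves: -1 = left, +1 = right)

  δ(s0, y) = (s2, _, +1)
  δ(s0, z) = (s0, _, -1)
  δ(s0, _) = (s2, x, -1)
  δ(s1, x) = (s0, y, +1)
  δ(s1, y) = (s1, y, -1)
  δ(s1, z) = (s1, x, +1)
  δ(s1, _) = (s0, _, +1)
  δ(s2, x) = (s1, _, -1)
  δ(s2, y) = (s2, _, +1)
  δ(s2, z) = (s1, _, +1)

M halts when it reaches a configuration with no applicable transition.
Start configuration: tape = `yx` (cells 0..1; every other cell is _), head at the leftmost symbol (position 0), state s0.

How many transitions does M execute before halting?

s0 | [y]x   read y → write _, move +1, go to s2
s2 | _[x]   read x → write _, move -1, go to s1
s1 | [_]_   read _ → write _, move +1, go to s0
s0 | _[_]   read _ → write x, move -1, go to s2
s2 | [_]x
M halts after 4 transitions.

4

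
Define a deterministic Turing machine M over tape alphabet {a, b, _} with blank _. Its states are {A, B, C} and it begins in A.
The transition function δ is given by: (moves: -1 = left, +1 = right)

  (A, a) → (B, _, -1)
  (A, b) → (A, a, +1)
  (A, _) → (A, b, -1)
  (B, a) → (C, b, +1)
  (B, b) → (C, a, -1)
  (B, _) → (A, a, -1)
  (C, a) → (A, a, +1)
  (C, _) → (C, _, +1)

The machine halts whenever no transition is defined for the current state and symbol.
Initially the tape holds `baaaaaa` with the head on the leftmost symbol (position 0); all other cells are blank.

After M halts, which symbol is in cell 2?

b

state=A head=0 tape=[b]aaaaaa_   (A,b)→(A,a,+1)
state=A head=1 tape=a[a]aaaaa_   (A,a)→(B,_,-1)
state=B head=0 tape=[a]_aaaaa_   (B,a)→(C,b,+1)
state=C head=1 tape=b[_]aaaaa_   (C,_)→(C,_,+1)
state=C head=2 tape=b_[a]aaaa_   (C,a)→(A,a,+1)
state=A head=3 tape=b_a[a]aaa_   (A,a)→(B,_,-1)
state=B head=2 tape=b_[a]_aaa_   (B,a)→(C,b,+1)
state=C head=3 tape=b_b[_]aaa_   (C,_)→(C,_,+1)
state=C head=4 tape=b_b_[a]aa_   (C,a)→(A,a,+1)
state=A head=5 tape=b_b_a[a]a_   (A,a)→(B,_,-1)
state=B head=4 tape=b_b_[a]_a_   (B,a)→(C,b,+1)
state=C head=5 tape=b_b_b[_]a_   (C,_)→(C,_,+1)
state=C head=6 tape=b_b_b_[a]_   (C,a)→(A,a,+1)
state=A head=7 tape=b_b_b_a[_]   (A,_)→(A,b,-1)
state=A head=6 tape=b_b_b_[a]b   (A,a)→(B,_,-1)
state=B head=5 tape=b_b_b[_]_b   (B,_)→(A,a,-1)
state=A head=4 tape=b_b_[b]a_b   (A,b)→(A,a,+1)
state=A head=5 tape=b_b_a[a]_b   (A,a)→(B,_,-1)
state=B head=4 tape=b_b_[a]__b   (B,a)→(C,b,+1)
state=C head=5 tape=b_b_b[_]_b   (C,_)→(C,_,+1)
state=C head=6 tape=b_b_b_[_]b   (C,_)→(C,_,+1)
state=C head=7 tape=b_b_b__[b]
Cell 2 holds b when M halts.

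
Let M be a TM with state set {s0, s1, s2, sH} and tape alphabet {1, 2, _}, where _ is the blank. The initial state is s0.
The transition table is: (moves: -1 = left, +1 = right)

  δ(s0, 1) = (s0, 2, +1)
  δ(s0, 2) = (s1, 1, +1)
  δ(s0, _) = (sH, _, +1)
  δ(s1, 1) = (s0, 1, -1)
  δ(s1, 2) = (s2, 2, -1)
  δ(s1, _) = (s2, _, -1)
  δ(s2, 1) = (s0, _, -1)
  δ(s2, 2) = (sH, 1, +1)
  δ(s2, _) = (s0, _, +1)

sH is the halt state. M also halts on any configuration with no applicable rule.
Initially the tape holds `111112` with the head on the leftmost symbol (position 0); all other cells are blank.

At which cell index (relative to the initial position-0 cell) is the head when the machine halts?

s0 | _[1]11112_   read 1 → write 2, move +1, go to s0
s0 | _2[1]1112_   read 1 → write 2, move +1, go to s0
s0 | _22[1]112_   read 1 → write 2, move +1, go to s0
s0 | _222[1]12_   read 1 → write 2, move +1, go to s0
s0 | _2222[1]2_   read 1 → write 2, move +1, go to s0
s0 | _22222[2]_   read 2 → write 1, move +1, go to s1
s1 | _222221[_]   read _ → write _, move -1, go to s2
s2 | _22222[1]_   read 1 → write _, move -1, go to s0
s0 | _2222[2]__   read 2 → write 1, move +1, go to s1
s1 | _22221[_]_   read _ → write _, move -1, go to s2
s2 | _2222[1]__   read 1 → write _, move -1, go to s0
s0 | _222[2]___   read 2 → write 1, move +1, go to s1
s1 | _2221[_]__   read _ → write _, move -1, go to s2
s2 | _222[1]___   read 1 → write _, move -1, go to s0
s0 | _22[2]____   read 2 → write 1, move +1, go to s1
s1 | _221[_]___   read _ → write _, move -1, go to s2
s2 | _22[1]____   read 1 → write _, move -1, go to s0
s0 | _2[2]_____   read 2 → write 1, move +1, go to s1
s1 | _21[_]____   read _ → write _, move -1, go to s2
s2 | _2[1]_____   read 1 → write _, move -1, go to s0
s0 | _[2]______   read 2 → write 1, move +1, go to s1
s1 | _1[_]_____   read _ → write _, move -1, go to s2
s2 | _[1]______   read 1 → write _, move -1, go to s0
s0 | [_]_______   read _ → write _, move +1, go to sH
sH | _[_]______
At halt the head is at cell 0.

0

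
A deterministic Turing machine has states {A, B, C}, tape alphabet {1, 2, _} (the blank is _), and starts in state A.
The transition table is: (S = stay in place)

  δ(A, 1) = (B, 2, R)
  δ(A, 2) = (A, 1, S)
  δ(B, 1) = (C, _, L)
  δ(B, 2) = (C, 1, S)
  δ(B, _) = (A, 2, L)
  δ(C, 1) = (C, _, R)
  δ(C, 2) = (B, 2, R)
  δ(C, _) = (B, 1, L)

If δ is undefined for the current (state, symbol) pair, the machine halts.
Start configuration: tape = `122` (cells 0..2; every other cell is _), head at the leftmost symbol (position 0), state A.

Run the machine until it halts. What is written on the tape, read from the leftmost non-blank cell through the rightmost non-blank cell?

A | [1]22___   read 1 → write 2, move R, go to B
B | 2[2]2___   read 2 → write 1, move S, go to C
C | 2[1]2___   read 1 → write _, move R, go to C
C | 2_[2]___   read 2 → write 2, move R, go to B
B | 2_2[_]__   read _ → write 2, move L, go to A
A | 2_[2]2__   read 2 → write 1, move S, go to A
A | 2_[1]2__   read 1 → write 2, move R, go to B
B | 2_2[2]__   read 2 → write 1, move S, go to C
C | 2_2[1]__   read 1 → write _, move R, go to C
C | 2_2_[_]_   read _ → write 1, move L, go to B
B | 2_2[_]1_   read _ → write 2, move L, go to A
A | 2_[2]21_   read 2 → write 1, move S, go to A
A | 2_[1]21_   read 1 → write 2, move R, go to B
B | 2_2[2]1_   read 2 → write 1, move S, go to C
C | 2_2[1]1_   read 1 → write _, move R, go to C
C | 2_2_[1]_   read 1 → write _, move R, go to C
C | 2_2__[_]   read _ → write 1, move L, go to B
B | 2_2_[_]1   read _ → write 2, move L, go to A
A | 2_2[_]21
The non-blank tape span at halt is 2_2_21.

2_2_21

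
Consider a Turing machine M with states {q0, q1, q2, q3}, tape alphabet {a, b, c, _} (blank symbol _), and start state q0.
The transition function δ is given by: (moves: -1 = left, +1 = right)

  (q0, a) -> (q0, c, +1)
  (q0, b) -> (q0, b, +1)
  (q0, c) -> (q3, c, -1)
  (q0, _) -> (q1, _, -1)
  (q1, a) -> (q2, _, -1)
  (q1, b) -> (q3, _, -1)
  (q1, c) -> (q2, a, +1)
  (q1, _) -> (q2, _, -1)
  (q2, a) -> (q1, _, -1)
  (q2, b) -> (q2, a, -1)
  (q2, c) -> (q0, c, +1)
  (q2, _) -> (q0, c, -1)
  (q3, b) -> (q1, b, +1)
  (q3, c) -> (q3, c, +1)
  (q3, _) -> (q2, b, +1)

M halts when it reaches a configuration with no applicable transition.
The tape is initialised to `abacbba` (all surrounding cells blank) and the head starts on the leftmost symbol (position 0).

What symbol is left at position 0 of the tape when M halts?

c

state=q0 head=0 tape=[a]bacbba   (q0,a)→(q0,c,+1)
state=q0 head=1 tape=c[b]acbba   (q0,b)→(q0,b,+1)
state=q0 head=2 tape=cb[a]cbba   (q0,a)→(q0,c,+1)
state=q0 head=3 tape=cbc[c]bba   (q0,c)→(q3,c,-1)
state=q3 head=2 tape=cb[c]cbba   (q3,c)→(q3,c,+1)
state=q3 head=3 tape=cbc[c]bba   (q3,c)→(q3,c,+1)
state=q3 head=4 tape=cbcc[b]ba   (q3,b)→(q1,b,+1)
state=q1 head=5 tape=cbccb[b]a   (q1,b)→(q3,_,-1)
state=q3 head=4 tape=cbcc[b]_a   (q3,b)→(q1,b,+1)
state=q1 head=5 tape=cbccb[_]a   (q1,_)→(q2,_,-1)
state=q2 head=4 tape=cbcc[b]_a   (q2,b)→(q2,a,-1)
state=q2 head=3 tape=cbc[c]a_a   (q2,c)→(q0,c,+1)
state=q0 head=4 tape=cbcc[a]_a   (q0,a)→(q0,c,+1)
state=q0 head=5 tape=cbccc[_]a   (q0,_)→(q1,_,-1)
state=q1 head=4 tape=cbcc[c]_a   (q1,c)→(q2,a,+1)
state=q2 head=5 tape=cbcca[_]a   (q2,_)→(q0,c,-1)
state=q0 head=4 tape=cbcc[a]ca   (q0,a)→(q0,c,+1)
state=q0 head=5 tape=cbccc[c]a   (q0,c)→(q3,c,-1)
state=q3 head=4 tape=cbcc[c]ca   (q3,c)→(q3,c,+1)
state=q3 head=5 tape=cbccc[c]a   (q3,c)→(q3,c,+1)
state=q3 head=6 tape=cbcccc[a]
Cell 0 holds c when M halts.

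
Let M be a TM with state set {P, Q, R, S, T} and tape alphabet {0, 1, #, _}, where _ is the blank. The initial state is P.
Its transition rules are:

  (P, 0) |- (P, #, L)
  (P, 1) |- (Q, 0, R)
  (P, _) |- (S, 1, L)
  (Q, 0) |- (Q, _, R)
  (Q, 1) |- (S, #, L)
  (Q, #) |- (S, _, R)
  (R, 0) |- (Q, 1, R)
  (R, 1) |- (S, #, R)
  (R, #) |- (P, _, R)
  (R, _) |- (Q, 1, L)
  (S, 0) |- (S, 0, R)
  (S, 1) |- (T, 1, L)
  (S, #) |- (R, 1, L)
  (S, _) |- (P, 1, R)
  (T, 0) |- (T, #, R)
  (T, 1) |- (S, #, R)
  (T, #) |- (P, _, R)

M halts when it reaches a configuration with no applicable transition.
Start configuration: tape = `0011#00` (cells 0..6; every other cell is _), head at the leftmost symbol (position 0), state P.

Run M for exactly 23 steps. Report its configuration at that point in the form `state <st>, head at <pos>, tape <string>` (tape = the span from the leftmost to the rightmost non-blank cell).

state Q, head at 9, tape 10_#_0_0#_0

P | __[0]011#00___   read 0 → write #, move L, go to P
P | _[_]#011#00___   read _ → write 1, move L, go to S
S | [_]1#011#00___   read _ → write 1, move R, go to P
P | 1[1]#011#00___   read 1 → write 0, move R, go to Q
Q | 10[#]011#00___   read # → write _, move R, go to S
S | 10_[0]11#00___   read 0 → write 0, move R, go to S
S | 10_0[1]1#00___   read 1 → write 1, move L, go to T
T | 10_[0]11#00___   read 0 → write #, move R, go to T
T | 10_#[1]1#00___   read 1 → write #, move R, go to S
S | 10_##[1]#00___   read 1 → write 1, move L, go to T
T | 10_#[#]1#00___   read # → write _, move R, go to P
P | 10_#_[1]#00___   read 1 → write 0, move R, go to Q
Q | 10_#_0[#]00___   read # → write _, move R, go to S
S | 10_#_0_[0]0___   read 0 → write 0, move R, go to S
S | 10_#_0_0[0]___   read 0 → write 0, move R, go to S
S | 10_#_0_00[_]__   read _ → write 1, move R, go to P
P | 10_#_0_001[_]_   read _ → write 1, move L, go to S
S | 10_#_0_00[1]1_   read 1 → write 1, move L, go to T
T | 10_#_0_0[0]11_   read 0 → write #, move R, go to T
T | 10_#_0_0#[1]1_   read 1 → write #, move R, go to S
S | 10_#_0_0##[1]_   read 1 → write 1, move L, go to T
T | 10_#_0_0#[#]1_   read # → write _, move R, go to P
P | 10_#_0_0#_[1]_   read 1 → write 0, move R, go to Q
Q | 10_#_0_0#_0[_]
After 23 steps: state Q, head at 9, tape 10_#_0_0#_0.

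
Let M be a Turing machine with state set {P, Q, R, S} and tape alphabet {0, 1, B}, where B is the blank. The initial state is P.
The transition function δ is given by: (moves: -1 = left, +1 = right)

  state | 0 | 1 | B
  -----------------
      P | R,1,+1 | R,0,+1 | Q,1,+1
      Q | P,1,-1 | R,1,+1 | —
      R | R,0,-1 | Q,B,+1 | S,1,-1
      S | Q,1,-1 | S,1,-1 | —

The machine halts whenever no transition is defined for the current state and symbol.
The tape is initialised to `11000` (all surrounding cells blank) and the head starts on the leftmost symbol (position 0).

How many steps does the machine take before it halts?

state=P head=0 tape=B[1]1000B   (P,1)→(R,0,+1)
state=R head=1 tape=B0[1]000B   (R,1)→(Q,B,+1)
state=Q head=2 tape=B0B[0]00B   (Q,0)→(P,1,-1)
state=P head=1 tape=B0[B]100B   (P,B)→(Q,1,+1)
state=Q head=2 tape=B01[1]00B   (Q,1)→(R,1,+1)
state=R head=3 tape=B011[0]0B   (R,0)→(R,0,-1)
state=R head=2 tape=B01[1]00B   (R,1)→(Q,B,+1)
state=Q head=3 tape=B01B[0]0B   (Q,0)→(P,1,-1)
state=P head=2 tape=B01[B]10B   (P,B)→(Q,1,+1)
state=Q head=3 tape=B011[1]0B   (Q,1)→(R,1,+1)
state=R head=4 tape=B0111[0]B   (R,0)→(R,0,-1)
state=R head=3 tape=B011[1]0B   (R,1)→(Q,B,+1)
state=Q head=4 tape=B011B[0]B   (Q,0)→(P,1,-1)
state=P head=3 tape=B011[B]1B   (P,B)→(Q,1,+1)
state=Q head=4 tape=B0111[1]B   (Q,1)→(R,1,+1)
state=R head=5 tape=B01111[B]   (R,B)→(S,1,-1)
state=S head=4 tape=B0111[1]1   (S,1)→(S,1,-1)
state=S head=3 tape=B011[1]11   (S,1)→(S,1,-1)
state=S head=2 tape=B01[1]111   (S,1)→(S,1,-1)
state=S head=1 tape=B0[1]1111   (S,1)→(S,1,-1)
state=S head=0 tape=B[0]11111   (S,0)→(Q,1,-1)
state=Q head=-1 tape=[B]111111
M halts after 21 transitions.

21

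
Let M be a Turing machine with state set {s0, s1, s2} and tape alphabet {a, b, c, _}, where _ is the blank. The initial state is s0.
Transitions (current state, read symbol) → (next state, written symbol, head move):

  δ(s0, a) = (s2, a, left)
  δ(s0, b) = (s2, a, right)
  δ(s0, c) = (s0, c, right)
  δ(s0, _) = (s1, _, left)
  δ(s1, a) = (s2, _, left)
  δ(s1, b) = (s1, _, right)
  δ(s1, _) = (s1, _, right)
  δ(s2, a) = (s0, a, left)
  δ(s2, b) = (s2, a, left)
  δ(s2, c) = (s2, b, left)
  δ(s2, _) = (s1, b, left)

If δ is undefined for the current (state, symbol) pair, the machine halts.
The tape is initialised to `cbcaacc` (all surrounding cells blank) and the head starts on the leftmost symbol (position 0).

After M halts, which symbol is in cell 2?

s0 | __[c]bcaacc   read c → write c, move right, go to s0
s0 | __c[b]caacc   read b → write a, move right, go to s2
s2 | __ca[c]aacc   read c → write b, move left, go to s2
s2 | __c[a]baacc   read a → write a, move left, go to s0
s0 | __[c]abaacc   read c → write c, move right, go to s0
s0 | __c[a]baacc   read a → write a, move left, go to s2
s2 | __[c]abaacc   read c → write b, move left, go to s2
s2 | _[_]babaacc   read _ → write b, move left, go to s1
s1 | [_]bbabaacc   read _ → write _, move right, go to s1
s1 | _[b]babaacc   read b → write _, move right, go to s1
s1 | __[b]abaacc   read b → write _, move right, go to s1
s1 | ___[a]baacc   read a → write _, move left, go to s2
s2 | __[_]_baacc   read _ → write b, move left, go to s1
s1 | _[_]b_baacc   read _ → write _, move right, go to s1
s1 | __[b]_baacc   read b → write _, move right, go to s1
s1 | ___[_]baacc   read _ → write _, move right, go to s1
s1 | ____[b]aacc   read b → write _, move right, go to s1
s1 | _____[a]acc   read a → write _, move left, go to s2
s2 | ____[_]_acc   read _ → write b, move left, go to s1
s1 | ___[_]b_acc   read _ → write _, move right, go to s1
s1 | ____[b]_acc   read b → write _, move right, go to s1
s1 | _____[_]acc   read _ → write _, move right, go to s1
s1 | ______[a]cc   read a → write _, move left, go to s2
s2 | _____[_]_cc   read _ → write b, move left, go to s1
s1 | ____[_]b_cc   read _ → write _, move right, go to s1
s1 | _____[b]_cc   read b → write _, move right, go to s1
s1 | ______[_]cc   read _ → write _, move right, go to s1
s1 | _______[c]c
Cell 2 holds _ when M halts.

_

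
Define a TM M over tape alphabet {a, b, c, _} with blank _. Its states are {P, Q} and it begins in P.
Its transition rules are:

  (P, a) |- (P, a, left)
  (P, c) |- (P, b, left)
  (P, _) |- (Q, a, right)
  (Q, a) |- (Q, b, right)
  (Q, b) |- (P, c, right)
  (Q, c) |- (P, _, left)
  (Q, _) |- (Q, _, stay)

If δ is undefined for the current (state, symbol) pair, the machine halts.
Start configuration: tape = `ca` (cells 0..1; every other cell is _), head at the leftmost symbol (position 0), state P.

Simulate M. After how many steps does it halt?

P | __[c]a   read c → write b, move left, go to P
P | _[_]ba   read _ → write a, move right, go to Q
Q | _a[b]a   read b → write c, move right, go to P
P | _ac[a]   read a → write a, move left, go to P
P | _a[c]a   read c → write b, move left, go to P
P | _[a]ba   read a → write a, move left, go to P
P | [_]aba   read _ → write a, move right, go to Q
Q | a[a]ba   read a → write b, move right, go to Q
Q | ab[b]a   read b → write c, move right, go to P
P | abc[a]   read a → write a, move left, go to P
P | ab[c]a   read c → write b, move left, go to P
P | a[b]ba
M halts after 11 transitions.

11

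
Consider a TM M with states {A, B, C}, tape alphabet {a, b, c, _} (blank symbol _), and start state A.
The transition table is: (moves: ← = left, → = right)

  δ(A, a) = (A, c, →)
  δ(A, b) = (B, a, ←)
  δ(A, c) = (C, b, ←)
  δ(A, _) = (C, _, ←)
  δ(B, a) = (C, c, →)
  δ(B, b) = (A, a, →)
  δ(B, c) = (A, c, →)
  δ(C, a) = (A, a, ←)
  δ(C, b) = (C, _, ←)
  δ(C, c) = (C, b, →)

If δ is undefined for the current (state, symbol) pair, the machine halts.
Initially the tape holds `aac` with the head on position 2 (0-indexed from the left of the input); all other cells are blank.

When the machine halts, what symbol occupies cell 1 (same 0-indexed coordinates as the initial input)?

A | aa[c]_   read c → write b, move ←, go to C
C | a[a]b_   read a → write a, move ←, go to A
A | [a]ab_   read a → write c, move →, go to A
A | c[a]b_   read a → write c, move →, go to A
A | cc[b]_   read b → write a, move ←, go to B
B | c[c]a_   read c → write c, move →, go to A
A | cc[a]_   read a → write c, move →, go to A
A | ccc[_]   read _ → write _, move ←, go to C
C | cc[c]_   read c → write b, move →, go to C
C | ccb[_]
Cell 1 holds c when M halts.

c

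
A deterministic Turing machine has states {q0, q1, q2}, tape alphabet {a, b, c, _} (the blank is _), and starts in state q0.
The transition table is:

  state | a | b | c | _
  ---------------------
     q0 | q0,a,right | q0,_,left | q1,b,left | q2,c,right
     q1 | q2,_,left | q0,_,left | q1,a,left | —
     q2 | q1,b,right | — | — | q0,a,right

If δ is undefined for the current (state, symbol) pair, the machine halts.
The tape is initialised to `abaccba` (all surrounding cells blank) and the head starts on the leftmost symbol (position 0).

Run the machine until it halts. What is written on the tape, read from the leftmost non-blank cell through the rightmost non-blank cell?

q0 | _[a]baccba   read a → write a, move right, go to q0
q0 | _a[b]accba   read b → write _, move left, go to q0
q0 | _[a]_accba   read a → write a, move right, go to q0
q0 | _a[_]accba   read _ → write c, move right, go to q2
q2 | _ac[a]ccba   read a → write b, move right, go to q1
q1 | _acb[c]cba   read c → write a, move left, go to q1
q1 | _ac[b]acba   read b → write _, move left, go to q0
q0 | _a[c]_acba   read c → write b, move left, go to q1
q1 | _[a]b_acba   read a → write _, move left, go to q2
q2 | [_]_b_acba   read _ → write a, move right, go to q0
q0 | a[_]b_acba   read _ → write c, move right, go to q2
q2 | ac[b]_acba
The non-blank tape span at halt is acb_acba.

acb_acba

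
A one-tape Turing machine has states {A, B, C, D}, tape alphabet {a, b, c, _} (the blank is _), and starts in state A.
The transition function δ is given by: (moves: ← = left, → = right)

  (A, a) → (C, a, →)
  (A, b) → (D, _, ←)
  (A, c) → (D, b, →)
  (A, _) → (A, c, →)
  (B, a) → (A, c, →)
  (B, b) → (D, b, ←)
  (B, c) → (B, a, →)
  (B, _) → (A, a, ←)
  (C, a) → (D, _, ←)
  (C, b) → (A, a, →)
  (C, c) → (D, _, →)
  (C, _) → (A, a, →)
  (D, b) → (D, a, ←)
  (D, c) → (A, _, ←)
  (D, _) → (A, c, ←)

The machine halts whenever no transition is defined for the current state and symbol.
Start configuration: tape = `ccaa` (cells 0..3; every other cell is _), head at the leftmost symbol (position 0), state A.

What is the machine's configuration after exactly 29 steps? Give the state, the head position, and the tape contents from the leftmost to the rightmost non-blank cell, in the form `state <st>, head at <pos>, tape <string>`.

state=A head=0 tape=____[c]caa   (A,c)→(D,b,→)
state=D head=1 tape=____b[c]aa   (D,c)→(A,_,←)
state=A head=0 tape=____[b]_aa   (A,b)→(D,_,←)
state=D head=-1 tape=___[_]__aa   (D,_)→(A,c,←)
state=A head=-2 tape=__[_]c__aa   (A,_)→(A,c,→)
state=A head=-1 tape=__c[c]__aa   (A,c)→(D,b,→)
state=D head=0 tape=__cb[_]_aa   (D,_)→(A,c,←)
state=A head=-1 tape=__c[b]c_aa   (A,b)→(D,_,←)
state=D head=-2 tape=__[c]_c_aa   (D,c)→(A,_,←)
state=A head=-3 tape=_[_]__c_aa   (A,_)→(A,c,→)
state=A head=-2 tape=_c[_]_c_aa   (A,_)→(A,c,→)
state=A head=-1 tape=_cc[_]c_aa   (A,_)→(A,c,→)
state=A head=0 tape=_ccc[c]_aa   (A,c)→(D,b,→)
state=D head=1 tape=_cccb[_]aa   (D,_)→(A,c,←)
state=A head=0 tape=_ccc[b]caa   (A,b)→(D,_,←)
state=D head=-1 tape=_cc[c]_caa   (D,c)→(A,_,←)
state=A head=-2 tape=_c[c]__caa   (A,c)→(D,b,→)
state=D head=-1 tape=_cb[_]_caa   (D,_)→(A,c,←)
state=A head=-2 tape=_c[b]c_caa   (A,b)→(D,_,←)
state=D head=-3 tape=_[c]_c_caa   (D,c)→(A,_,←)
state=A head=-4 tape=[_]__c_caa   (A,_)→(A,c,→)
state=A head=-3 tape=c[_]_c_caa   (A,_)→(A,c,→)
state=A head=-2 tape=cc[_]c_caa   (A,_)→(A,c,→)
state=A head=-1 tape=ccc[c]_caa   (A,c)→(D,b,→)
state=D head=0 tape=cccb[_]caa   (D,_)→(A,c,←)
state=A head=-1 tape=ccc[b]ccaa   (A,b)→(D,_,←)
state=D head=-2 tape=cc[c]_ccaa   (D,c)→(A,_,←)
state=A head=-3 tape=c[c]__ccaa   (A,c)→(D,b,→)
state=D head=-2 tape=cb[_]_ccaa   (D,_)→(A,c,←)
state=A head=-3 tape=c[b]c_ccaa
After 29 steps: state A, head at -3, tape cbc_ccaa.

state A, head at -3, tape cbc_ccaa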